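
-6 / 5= -1.20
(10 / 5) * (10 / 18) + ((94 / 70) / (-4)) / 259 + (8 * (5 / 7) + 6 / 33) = 25149427 / 3589740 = 7.01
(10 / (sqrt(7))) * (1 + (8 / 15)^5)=1584286 * sqrt(7) / 1063125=3.94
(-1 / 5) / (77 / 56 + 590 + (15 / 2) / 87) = -232 / 686095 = -0.00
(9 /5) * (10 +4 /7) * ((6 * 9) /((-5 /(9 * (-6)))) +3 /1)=1952046 /175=11154.55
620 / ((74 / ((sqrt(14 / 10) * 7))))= 69.39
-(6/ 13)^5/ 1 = -0.02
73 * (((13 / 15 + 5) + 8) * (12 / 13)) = 4672 / 5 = 934.40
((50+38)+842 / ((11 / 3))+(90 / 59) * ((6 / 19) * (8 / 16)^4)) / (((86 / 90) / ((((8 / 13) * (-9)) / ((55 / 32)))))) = -81225923904 / 75823319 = -1071.25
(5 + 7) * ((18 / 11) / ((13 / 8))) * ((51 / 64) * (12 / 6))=2754 / 143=19.26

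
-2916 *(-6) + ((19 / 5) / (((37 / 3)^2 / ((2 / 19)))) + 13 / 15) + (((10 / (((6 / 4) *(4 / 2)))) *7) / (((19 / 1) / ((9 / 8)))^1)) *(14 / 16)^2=1747732150879 / 99882240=17497.93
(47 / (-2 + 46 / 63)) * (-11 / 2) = 32571 / 160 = 203.57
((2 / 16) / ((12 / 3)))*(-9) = -9 / 32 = -0.28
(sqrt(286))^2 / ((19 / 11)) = 3146 / 19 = 165.58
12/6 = 2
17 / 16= 1.06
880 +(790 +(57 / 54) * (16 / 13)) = 195542 / 117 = 1671.30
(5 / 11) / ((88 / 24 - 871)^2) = 45 / 74474444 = 0.00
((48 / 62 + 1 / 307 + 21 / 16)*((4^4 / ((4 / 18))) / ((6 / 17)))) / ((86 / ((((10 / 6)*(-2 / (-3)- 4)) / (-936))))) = 135252425 / 287280162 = 0.47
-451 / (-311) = 451 / 311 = 1.45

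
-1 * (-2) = 2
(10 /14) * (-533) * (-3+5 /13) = 995.71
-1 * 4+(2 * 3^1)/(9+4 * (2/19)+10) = -454/123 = -3.69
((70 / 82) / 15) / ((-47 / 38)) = -0.05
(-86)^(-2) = 1 / 7396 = 0.00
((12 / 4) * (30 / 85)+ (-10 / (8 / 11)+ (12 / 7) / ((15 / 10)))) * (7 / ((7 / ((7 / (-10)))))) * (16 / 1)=10994 / 85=129.34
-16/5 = -3.20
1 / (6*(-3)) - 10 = -181 / 18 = -10.06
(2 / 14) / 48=1 / 336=0.00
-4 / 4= -1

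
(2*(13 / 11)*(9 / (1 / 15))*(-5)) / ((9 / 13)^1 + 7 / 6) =-273780 / 319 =-858.24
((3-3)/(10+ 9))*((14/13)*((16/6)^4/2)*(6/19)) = 0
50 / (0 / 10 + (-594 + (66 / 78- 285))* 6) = -325 / 34248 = -0.01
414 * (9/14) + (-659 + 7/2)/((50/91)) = -648807/700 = -926.87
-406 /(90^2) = -203 /4050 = -0.05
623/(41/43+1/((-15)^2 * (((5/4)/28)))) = 30137625/50941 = 591.62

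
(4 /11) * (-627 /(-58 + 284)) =-114 /113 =-1.01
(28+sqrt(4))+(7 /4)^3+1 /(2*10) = 11331 /320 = 35.41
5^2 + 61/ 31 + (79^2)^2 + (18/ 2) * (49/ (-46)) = 55542840291/ 1426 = 38950098.38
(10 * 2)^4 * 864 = 138240000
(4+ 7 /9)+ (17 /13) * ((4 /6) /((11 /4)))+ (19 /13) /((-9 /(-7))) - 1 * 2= 5446 /1287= 4.23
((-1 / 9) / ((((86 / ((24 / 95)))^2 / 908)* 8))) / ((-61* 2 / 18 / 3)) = 49032 / 1017920725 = 0.00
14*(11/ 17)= 9.06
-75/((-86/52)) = 1950/43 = 45.35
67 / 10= 6.70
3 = 3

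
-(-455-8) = 463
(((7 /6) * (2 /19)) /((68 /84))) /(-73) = -49 /23579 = -0.00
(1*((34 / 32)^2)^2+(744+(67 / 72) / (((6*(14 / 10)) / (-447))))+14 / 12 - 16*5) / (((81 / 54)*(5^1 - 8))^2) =2547128831 / 83607552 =30.47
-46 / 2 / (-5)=23 / 5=4.60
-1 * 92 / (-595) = 92 / 595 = 0.15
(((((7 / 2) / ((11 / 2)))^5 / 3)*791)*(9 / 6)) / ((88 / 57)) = 757777209 / 28344976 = 26.73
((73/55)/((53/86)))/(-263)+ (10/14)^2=18858503/37565605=0.50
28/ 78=14/ 39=0.36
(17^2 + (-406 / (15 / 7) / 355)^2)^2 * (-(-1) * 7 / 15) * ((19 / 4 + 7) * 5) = 22137354106368256961009 / 9648497629687500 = 2294383.54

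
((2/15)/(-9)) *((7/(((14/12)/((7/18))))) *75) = -2.59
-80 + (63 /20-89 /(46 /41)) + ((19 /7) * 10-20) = -479887 /3220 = -149.03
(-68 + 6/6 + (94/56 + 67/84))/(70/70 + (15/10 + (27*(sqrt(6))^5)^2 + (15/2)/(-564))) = -509480/44760106419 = -0.00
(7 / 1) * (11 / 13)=77 / 13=5.92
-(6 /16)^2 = -9 /64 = -0.14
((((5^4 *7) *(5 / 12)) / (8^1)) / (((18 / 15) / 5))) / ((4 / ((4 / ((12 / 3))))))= 546875 / 2304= 237.36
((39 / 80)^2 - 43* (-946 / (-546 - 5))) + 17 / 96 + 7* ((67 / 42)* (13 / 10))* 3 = -315905827 / 10579200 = -29.86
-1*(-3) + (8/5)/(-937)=14047/4685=3.00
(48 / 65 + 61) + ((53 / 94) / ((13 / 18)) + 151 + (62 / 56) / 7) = 9841977 / 46060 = 213.68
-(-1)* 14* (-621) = -8694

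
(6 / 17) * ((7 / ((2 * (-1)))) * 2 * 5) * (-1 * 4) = 840 / 17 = 49.41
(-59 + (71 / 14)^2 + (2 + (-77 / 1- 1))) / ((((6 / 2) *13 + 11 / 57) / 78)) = -47614437 / 218932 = -217.49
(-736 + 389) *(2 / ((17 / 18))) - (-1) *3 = -12441 / 17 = -731.82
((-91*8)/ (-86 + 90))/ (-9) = 182/ 9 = 20.22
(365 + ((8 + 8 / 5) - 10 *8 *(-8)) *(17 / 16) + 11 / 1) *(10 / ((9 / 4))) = 4738.67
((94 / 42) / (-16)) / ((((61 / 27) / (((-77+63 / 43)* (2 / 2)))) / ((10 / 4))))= 61335 / 5246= 11.69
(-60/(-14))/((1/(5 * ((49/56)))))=75/4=18.75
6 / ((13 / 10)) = 60 / 13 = 4.62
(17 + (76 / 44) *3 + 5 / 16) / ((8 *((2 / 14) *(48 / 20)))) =138565 / 16896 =8.20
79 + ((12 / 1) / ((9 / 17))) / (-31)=7279 / 93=78.27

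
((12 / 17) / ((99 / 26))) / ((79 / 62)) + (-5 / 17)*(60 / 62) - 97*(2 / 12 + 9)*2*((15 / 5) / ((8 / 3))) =-21990622741 / 10991112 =-2000.76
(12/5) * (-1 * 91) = -1092/5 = -218.40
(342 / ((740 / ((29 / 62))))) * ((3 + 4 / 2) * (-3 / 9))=-1653 / 4588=-0.36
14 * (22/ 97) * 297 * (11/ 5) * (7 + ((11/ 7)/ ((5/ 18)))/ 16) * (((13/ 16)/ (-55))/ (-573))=29149263/ 74108000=0.39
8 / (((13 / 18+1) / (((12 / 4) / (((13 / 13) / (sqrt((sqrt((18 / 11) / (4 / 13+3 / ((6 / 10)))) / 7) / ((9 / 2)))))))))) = 144 * 39^(1 / 4) * 506^(3 / 4) * sqrt(7) / 54901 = 1.85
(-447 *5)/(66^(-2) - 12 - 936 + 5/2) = 9735660/4118597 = 2.36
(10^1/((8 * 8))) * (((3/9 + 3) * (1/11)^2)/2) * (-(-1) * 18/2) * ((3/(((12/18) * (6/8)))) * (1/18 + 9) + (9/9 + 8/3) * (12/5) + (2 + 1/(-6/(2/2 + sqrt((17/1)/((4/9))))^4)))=-521105/123904- 11775 * sqrt(17)/15488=-7.34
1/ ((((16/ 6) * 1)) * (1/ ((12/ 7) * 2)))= 9/ 7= 1.29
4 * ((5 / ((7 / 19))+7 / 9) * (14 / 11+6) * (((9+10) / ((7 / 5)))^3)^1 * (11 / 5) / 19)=2610752000 / 21609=120817.81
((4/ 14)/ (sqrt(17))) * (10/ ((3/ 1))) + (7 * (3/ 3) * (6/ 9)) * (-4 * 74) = -4144/ 3 + 20 * sqrt(17)/ 357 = -1381.10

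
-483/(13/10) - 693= -13839/13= -1064.54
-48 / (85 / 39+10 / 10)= -468 / 31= -15.10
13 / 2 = 6.50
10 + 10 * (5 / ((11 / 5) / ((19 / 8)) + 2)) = 3765 / 139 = 27.09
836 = 836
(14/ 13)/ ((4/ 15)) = 105/ 26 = 4.04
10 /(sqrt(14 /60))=10 * sqrt(210) /7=20.70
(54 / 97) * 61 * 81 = 266814 / 97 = 2750.66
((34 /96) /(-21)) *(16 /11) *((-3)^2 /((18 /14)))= -17 /99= -0.17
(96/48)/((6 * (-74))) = -1/222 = -0.00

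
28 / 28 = 1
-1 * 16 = -16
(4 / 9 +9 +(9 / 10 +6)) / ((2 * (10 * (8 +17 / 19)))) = 27949 / 304200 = 0.09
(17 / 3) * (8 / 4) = 11.33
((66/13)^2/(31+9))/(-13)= -1089/21970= -0.05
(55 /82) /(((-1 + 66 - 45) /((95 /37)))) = 1045 /12136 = 0.09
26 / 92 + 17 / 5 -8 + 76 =71.68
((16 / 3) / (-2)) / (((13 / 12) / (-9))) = 288 / 13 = 22.15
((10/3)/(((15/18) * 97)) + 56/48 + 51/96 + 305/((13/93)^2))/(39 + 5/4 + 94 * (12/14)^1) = 171970965565/1330980456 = 129.21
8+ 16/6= 32/3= 10.67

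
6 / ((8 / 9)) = 27 / 4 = 6.75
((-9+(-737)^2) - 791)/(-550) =-542369/550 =-986.13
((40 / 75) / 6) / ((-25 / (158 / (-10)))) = 316 / 5625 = 0.06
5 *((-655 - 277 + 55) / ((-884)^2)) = -4385 / 781456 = -0.01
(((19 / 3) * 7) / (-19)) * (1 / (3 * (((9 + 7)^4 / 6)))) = -7 / 98304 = -0.00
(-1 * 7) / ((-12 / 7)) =49 / 12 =4.08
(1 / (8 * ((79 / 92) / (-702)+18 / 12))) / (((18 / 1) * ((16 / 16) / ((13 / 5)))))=11661 / 967970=0.01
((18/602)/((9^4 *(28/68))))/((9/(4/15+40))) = 10268/207360405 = 0.00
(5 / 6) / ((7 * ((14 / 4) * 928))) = 5 / 136416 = 0.00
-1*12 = -12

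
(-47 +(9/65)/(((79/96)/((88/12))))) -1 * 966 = -5195419/5135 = -1011.77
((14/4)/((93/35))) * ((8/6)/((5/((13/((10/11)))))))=5.02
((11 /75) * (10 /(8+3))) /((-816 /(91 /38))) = -91 /232560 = -0.00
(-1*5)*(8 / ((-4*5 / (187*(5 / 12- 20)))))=-43945 / 6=-7324.17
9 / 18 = 1 / 2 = 0.50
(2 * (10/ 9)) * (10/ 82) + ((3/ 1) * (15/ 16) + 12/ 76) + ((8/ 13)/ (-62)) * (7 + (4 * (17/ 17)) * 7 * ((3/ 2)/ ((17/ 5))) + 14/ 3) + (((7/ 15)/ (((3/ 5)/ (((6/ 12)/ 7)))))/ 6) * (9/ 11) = 3.01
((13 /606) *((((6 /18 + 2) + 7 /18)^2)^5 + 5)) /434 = 1037531542238686573 /939047162471018496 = 1.10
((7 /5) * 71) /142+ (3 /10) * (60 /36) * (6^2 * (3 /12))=26 /5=5.20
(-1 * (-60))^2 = 3600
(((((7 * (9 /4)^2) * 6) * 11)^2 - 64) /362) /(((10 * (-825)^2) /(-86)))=-602167571 /3153744000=-0.19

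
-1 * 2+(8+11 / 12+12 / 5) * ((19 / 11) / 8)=2341 / 5280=0.44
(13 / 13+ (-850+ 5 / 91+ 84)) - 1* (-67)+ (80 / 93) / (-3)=-17727407 / 25389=-698.23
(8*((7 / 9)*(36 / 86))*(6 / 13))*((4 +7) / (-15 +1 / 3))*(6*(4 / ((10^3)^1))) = -1512 / 69875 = -0.02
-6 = -6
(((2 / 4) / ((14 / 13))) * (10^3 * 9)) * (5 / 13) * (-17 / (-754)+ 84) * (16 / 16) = 356360625 / 2639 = 135036.24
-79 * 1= -79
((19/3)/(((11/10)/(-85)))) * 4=-64600/33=-1957.58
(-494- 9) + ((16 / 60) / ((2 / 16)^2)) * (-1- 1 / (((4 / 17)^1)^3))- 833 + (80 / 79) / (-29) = -30507356 / 11455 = -2663.23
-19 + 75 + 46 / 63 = 3574 / 63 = 56.73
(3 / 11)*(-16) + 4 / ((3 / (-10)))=-584 / 33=-17.70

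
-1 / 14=-0.07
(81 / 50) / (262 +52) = 81 / 15700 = 0.01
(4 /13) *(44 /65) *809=142384 /845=168.50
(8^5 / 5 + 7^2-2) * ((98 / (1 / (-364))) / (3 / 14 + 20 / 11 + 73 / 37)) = -6708158625168 / 114115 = -58784196.86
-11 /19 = -0.58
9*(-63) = -567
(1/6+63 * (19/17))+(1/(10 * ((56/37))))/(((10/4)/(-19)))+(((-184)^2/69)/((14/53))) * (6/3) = 90085949/23800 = 3785.12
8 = 8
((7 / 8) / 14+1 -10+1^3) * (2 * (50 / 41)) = -3175 / 164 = -19.36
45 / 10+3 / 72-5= -11 / 24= -0.46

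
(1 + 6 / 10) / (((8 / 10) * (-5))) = -2 / 5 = -0.40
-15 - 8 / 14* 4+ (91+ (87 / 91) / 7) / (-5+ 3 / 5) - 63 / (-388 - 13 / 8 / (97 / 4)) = -316816562 / 8373365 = -37.84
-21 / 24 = -7 / 8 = -0.88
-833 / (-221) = 49 / 13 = 3.77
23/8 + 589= 4735/8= 591.88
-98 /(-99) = 98 /99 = 0.99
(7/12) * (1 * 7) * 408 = 1666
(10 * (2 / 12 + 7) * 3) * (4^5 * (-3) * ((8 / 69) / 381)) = -1761280 / 8763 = -200.99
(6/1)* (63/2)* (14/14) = 189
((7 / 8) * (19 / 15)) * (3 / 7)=19 / 40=0.48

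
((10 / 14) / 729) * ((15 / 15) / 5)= 1 / 5103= 0.00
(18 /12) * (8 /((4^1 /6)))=18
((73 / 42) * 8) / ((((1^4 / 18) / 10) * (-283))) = -17520 / 1981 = -8.84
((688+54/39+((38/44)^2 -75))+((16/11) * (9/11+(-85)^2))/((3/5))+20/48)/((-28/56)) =-36265.36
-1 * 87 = -87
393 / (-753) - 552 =-138683 / 251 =-552.52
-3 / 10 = -0.30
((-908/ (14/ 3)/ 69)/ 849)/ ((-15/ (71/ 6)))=16117/ 6151005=0.00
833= 833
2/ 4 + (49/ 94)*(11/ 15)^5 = 21791062/ 35690625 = 0.61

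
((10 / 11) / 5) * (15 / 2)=15 / 11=1.36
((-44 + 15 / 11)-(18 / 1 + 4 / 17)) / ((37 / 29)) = -330107 / 6919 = -47.71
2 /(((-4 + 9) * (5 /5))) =2 /5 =0.40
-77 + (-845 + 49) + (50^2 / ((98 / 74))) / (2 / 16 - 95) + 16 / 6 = -11036189 / 12397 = -890.23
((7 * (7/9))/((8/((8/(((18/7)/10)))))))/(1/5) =8575/81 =105.86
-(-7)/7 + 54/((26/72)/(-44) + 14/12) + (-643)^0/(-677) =47.61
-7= -7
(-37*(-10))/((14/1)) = 185/7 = 26.43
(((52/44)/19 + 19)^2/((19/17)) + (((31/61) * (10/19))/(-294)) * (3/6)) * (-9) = -14517284682639/4961375342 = -2926.06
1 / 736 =0.00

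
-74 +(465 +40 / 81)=31711 / 81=391.49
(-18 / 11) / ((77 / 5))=-90 / 847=-0.11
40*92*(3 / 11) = 11040 / 11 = 1003.64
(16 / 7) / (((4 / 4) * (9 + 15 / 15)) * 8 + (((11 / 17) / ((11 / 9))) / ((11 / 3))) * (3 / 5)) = 14960 / 524167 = 0.03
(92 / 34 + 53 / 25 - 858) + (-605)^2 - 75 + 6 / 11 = 1706830211 / 4675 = 365097.37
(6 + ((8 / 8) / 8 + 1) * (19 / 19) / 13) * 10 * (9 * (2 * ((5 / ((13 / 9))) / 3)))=427275 / 338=1264.13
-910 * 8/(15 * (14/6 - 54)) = 9.39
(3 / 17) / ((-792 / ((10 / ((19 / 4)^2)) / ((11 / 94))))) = -1880 / 2227731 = -0.00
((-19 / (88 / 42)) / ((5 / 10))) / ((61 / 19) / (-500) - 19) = 631750 / 662057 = 0.95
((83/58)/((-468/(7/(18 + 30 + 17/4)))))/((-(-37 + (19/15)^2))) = -14525/1255014904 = -0.00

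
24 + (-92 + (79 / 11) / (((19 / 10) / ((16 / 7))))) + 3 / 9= -259069 / 4389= -59.03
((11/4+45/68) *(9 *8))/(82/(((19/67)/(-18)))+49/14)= -158688/3360067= -0.05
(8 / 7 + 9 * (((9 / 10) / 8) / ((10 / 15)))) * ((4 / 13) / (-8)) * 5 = -2981 / 5824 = -0.51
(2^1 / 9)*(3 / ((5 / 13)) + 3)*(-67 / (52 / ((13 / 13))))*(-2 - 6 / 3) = 804 / 65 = 12.37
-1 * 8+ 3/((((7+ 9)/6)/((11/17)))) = -989/136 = -7.27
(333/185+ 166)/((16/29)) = 24331/80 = 304.14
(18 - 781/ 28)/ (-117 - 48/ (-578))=80053/ 946092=0.08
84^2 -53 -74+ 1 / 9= 62362 / 9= 6929.11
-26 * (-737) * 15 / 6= 47905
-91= -91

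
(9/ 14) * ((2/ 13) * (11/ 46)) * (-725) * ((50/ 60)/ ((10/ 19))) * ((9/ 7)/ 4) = -4091175/ 468832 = -8.73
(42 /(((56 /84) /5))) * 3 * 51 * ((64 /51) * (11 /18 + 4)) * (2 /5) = 111552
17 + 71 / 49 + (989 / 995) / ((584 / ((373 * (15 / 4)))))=474464915 / 22778336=20.83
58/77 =0.75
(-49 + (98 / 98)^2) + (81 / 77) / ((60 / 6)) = -36879 / 770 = -47.89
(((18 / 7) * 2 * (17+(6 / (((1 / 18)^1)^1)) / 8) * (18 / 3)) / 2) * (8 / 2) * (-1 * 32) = -421632 / 7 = -60233.14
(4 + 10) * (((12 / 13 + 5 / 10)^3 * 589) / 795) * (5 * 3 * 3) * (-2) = -626526957 / 232882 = -2690.32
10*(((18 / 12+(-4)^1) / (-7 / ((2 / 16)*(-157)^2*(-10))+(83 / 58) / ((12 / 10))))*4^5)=-1097965056000 / 51156419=-21462.90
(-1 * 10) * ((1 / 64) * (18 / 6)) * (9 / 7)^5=-885735 / 537824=-1.65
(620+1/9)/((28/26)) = 72553/126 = 575.82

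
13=13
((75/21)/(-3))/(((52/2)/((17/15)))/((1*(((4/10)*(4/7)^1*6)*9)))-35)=2040/56791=0.04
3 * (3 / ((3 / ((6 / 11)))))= 18 / 11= 1.64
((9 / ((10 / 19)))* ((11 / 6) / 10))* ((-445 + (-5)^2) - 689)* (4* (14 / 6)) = -1622467 / 50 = -32449.34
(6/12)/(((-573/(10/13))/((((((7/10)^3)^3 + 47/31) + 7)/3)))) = -265250961817/138551400000000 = -0.00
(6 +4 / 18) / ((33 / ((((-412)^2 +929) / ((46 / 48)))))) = 25487168 / 759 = 33579.93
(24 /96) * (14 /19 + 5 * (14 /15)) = 77 /57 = 1.35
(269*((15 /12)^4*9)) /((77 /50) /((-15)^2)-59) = -8511328125 /84950144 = -100.19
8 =8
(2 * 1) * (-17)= -34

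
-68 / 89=-0.76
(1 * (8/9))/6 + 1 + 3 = 4.15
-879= -879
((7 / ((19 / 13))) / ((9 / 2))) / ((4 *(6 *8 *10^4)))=91 / 164160000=0.00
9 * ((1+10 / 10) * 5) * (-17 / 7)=-1530 / 7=-218.57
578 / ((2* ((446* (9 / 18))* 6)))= 289 / 1338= 0.22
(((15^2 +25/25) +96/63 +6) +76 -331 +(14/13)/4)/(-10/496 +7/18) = -4307388/74893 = -57.51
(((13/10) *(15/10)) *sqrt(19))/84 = 0.10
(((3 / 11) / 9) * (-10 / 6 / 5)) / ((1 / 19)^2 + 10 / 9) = -361 / 39809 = -0.01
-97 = -97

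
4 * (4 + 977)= 3924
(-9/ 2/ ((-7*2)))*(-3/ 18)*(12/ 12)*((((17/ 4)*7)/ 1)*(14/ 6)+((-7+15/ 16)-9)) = -2609/ 896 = -2.91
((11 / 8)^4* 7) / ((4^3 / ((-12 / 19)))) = -307461 / 1245184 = -0.25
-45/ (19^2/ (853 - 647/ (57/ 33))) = -409050/ 6859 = -59.64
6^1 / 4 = 3 / 2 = 1.50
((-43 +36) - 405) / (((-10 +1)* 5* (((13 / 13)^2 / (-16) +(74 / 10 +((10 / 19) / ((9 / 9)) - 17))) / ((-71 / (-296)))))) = -1111576 / 4624371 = -0.24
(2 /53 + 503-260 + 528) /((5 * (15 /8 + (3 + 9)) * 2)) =32692 /5883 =5.56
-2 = -2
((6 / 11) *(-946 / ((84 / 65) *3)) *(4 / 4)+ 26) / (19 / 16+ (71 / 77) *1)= -395824 / 7797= -50.77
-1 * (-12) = 12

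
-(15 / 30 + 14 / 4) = -4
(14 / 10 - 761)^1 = -3798 / 5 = -759.60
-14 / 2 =-7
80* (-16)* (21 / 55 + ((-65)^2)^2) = -251336805376 / 11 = -22848800488.73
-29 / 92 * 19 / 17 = -551 / 1564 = -0.35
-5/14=-0.36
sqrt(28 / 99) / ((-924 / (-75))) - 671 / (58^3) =-671 / 195112+ 25 * sqrt(77) / 5082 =0.04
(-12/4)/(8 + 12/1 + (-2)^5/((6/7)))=9/52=0.17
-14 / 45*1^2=-14 / 45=-0.31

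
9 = 9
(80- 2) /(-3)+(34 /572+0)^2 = -2126407 /81796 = -26.00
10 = 10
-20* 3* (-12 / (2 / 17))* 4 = 24480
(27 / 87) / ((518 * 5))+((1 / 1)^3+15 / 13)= 2103197 / 976430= 2.15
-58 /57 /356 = -0.00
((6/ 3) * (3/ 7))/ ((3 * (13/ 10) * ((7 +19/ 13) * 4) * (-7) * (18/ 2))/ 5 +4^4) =-15/ 24626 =-0.00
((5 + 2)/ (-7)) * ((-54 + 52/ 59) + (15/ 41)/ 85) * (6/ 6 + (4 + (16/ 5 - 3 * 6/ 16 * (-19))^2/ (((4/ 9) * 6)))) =6471556321607/ 526374400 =12294.59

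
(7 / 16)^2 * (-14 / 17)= -343 / 2176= -0.16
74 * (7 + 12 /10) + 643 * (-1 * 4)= -9826 /5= -1965.20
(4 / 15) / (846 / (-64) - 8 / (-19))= -2432 / 116715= -0.02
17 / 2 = 8.50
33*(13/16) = 429/16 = 26.81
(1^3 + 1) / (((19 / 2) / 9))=36 / 19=1.89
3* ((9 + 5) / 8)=21 / 4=5.25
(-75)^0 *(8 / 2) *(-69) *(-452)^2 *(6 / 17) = -338327424 / 17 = -19901613.18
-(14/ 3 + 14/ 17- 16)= 536/ 51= 10.51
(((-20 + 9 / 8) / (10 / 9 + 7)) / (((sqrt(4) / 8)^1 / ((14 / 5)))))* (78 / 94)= -371007 / 17155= -21.63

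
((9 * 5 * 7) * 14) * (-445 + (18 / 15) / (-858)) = -1962456.17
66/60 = 11/10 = 1.10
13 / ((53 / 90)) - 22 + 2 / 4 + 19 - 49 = -3119 / 106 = -29.42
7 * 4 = 28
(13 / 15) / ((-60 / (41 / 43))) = -533 / 38700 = -0.01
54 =54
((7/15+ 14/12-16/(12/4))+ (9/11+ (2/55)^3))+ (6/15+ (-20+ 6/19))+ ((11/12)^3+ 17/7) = -725246482183/38236968000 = -18.97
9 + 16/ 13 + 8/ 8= 146/ 13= 11.23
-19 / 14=-1.36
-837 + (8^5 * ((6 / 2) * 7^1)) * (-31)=-21332805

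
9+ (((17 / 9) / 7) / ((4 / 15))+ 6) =1345 / 84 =16.01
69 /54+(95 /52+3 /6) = 1687 /468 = 3.60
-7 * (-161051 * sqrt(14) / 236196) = 1127357 * sqrt(14) / 236196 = 17.86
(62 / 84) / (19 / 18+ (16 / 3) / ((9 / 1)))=279 / 623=0.45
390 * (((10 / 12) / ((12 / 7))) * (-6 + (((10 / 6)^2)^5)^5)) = 202060590471979182825107175755815398025 / 8614775852302231065242988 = 23455118732773.54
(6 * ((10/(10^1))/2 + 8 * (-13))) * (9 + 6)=-9315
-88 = -88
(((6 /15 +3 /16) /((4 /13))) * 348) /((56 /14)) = 53157 /320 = 166.12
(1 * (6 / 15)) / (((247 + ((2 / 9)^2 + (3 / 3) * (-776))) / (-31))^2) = 12610242 / 9178470125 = 0.00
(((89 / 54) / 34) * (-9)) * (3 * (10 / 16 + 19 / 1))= -13973 / 544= -25.69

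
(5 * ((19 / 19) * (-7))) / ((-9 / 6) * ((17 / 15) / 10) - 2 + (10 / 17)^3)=17195500 / 966121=17.80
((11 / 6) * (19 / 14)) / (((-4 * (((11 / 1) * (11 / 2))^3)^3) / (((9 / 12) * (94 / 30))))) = -7144 / 53071937992425845955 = -0.00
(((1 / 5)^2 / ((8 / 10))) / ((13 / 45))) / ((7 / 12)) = 27 / 91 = 0.30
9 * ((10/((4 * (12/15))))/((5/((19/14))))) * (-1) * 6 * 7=-2565/8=-320.62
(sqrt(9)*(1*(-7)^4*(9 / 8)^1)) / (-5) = -64827 / 40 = -1620.68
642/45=214/15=14.27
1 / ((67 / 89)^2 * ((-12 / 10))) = -39605 / 26934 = -1.47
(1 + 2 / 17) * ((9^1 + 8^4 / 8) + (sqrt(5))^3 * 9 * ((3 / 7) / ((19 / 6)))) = 810 * sqrt(5) / 119 + 9899 / 17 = 597.51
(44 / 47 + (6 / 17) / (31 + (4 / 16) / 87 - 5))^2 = 47152777436944 / 52275083482801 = 0.90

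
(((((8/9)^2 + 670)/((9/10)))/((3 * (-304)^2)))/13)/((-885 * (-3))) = 27167/348797876544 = 0.00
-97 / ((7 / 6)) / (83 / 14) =-1164 / 83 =-14.02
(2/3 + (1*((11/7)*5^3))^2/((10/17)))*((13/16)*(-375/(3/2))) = -31337427875/2352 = -13323736.34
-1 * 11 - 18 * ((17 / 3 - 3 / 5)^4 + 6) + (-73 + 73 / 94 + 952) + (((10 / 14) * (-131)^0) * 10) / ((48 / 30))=-82144551607 / 7402500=-11096.87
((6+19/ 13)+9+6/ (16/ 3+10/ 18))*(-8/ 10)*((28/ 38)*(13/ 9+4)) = -56.10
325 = 325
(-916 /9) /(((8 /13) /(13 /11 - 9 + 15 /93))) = 7772947 /6138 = 1266.36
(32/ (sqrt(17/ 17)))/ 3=32/ 3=10.67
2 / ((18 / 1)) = 1 / 9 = 0.11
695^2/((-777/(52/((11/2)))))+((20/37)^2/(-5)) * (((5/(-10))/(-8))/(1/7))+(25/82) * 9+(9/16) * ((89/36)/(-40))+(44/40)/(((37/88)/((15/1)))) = -193695420307471/33192445440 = -5835.53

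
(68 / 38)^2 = 1156 / 361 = 3.20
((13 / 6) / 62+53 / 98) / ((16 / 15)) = 52475 / 97216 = 0.54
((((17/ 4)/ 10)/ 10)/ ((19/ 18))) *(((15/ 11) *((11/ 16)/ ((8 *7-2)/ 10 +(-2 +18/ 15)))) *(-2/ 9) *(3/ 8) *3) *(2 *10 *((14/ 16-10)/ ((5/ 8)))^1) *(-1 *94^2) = -74016963/ 13984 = -5292.98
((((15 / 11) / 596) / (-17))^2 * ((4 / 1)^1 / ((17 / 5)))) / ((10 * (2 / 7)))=1575 / 211166321168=0.00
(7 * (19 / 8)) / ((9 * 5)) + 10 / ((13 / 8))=30529 / 4680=6.52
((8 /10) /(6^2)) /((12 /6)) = 1 /90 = 0.01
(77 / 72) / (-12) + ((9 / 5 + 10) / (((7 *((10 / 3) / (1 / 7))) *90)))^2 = -2888682239 / 32413500000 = -0.09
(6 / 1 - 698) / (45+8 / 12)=-2076 / 137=-15.15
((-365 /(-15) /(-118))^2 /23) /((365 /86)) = 3139 /7205670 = 0.00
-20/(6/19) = -190/3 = -63.33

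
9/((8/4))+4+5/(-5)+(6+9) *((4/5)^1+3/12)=93/4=23.25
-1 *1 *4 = -4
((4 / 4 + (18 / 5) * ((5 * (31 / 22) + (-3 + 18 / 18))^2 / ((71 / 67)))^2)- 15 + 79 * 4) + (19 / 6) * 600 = 12633925413921 / 2952211240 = 4279.48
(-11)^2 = 121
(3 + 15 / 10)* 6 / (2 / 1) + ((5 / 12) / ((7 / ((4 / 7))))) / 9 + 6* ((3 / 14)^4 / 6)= 14008739 / 1037232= 13.51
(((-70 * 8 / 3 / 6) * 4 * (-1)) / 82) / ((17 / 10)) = 5600 / 6273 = 0.89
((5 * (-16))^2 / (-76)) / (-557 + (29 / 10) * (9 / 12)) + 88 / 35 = 39346696 / 14758345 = 2.67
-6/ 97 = -0.06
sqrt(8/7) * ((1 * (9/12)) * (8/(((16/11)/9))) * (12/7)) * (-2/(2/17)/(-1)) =15147 * sqrt(14)/49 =1156.63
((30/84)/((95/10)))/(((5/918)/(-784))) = -102816/19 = -5411.37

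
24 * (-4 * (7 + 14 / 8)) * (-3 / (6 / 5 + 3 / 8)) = 1600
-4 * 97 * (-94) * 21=765912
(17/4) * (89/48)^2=134657/9216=14.61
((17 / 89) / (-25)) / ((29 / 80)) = -272 / 12905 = -0.02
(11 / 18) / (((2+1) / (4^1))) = 22 / 27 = 0.81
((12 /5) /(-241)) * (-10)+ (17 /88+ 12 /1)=260705 /21208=12.29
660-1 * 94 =566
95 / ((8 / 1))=95 / 8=11.88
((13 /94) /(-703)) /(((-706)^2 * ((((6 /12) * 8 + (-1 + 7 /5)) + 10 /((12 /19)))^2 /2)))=-2925 /1516980422072081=-0.00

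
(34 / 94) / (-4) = -17 / 188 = -0.09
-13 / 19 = -0.68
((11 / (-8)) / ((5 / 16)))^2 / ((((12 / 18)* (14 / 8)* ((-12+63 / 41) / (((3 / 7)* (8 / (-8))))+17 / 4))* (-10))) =-79376 / 1371125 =-0.06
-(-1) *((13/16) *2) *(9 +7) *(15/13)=30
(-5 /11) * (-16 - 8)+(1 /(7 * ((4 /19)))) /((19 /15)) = 3525 /308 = 11.44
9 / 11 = 0.82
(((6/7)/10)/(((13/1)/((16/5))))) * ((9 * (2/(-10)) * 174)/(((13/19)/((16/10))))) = -11425536/739375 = -15.45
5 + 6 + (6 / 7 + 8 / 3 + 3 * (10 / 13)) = 4595 / 273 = 16.83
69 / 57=23 / 19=1.21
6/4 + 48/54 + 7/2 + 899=8144/9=904.89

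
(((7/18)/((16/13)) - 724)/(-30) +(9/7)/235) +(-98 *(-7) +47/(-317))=639756963737/901091520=709.98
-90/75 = -6/5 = -1.20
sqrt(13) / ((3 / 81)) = 97.35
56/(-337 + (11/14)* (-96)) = -392/2887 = -0.14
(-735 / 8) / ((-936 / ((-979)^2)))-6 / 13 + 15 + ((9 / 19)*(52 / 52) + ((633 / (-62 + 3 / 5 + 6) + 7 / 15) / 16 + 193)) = 6192854568287 / 65682240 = 94285.07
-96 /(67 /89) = -8544 /67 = -127.52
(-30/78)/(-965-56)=5/13273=0.00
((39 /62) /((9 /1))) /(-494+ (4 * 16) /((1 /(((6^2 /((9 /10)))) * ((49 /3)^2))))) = 0.00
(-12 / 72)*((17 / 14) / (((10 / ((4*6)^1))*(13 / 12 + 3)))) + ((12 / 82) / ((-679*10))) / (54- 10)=-35697699 / 300104420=-0.12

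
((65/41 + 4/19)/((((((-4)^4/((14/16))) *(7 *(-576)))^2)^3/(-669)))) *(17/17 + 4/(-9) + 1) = -2183839/3148787343320152016400423360738292137984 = -0.00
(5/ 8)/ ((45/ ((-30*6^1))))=-5/ 2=-2.50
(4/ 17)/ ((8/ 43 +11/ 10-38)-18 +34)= -1720/ 151419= -0.01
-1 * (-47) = 47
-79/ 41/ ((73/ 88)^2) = -611776/ 218489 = -2.80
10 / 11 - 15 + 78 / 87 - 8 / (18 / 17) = -59573 / 2871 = -20.75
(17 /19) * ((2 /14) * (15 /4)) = 0.48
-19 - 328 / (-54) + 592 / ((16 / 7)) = 6644 / 27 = 246.07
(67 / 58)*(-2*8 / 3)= -536 / 87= -6.16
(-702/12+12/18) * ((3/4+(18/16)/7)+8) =-173153/336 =-515.34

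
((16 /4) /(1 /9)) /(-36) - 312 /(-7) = 305 /7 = 43.57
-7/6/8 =-7/48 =-0.15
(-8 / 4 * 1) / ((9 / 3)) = -0.67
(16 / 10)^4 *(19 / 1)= 77824 / 625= 124.52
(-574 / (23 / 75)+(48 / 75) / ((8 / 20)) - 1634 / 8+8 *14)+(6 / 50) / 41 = -185053019 / 94300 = -1962.39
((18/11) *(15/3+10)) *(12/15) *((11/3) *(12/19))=864/19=45.47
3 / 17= 0.18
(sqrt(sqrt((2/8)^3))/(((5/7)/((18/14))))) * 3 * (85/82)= 459 * sqrt(2)/328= 1.98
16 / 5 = 3.20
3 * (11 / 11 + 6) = 21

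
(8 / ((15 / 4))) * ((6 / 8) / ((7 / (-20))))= -32 / 7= -4.57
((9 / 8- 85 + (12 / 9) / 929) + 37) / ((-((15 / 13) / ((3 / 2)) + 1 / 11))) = 149448299 / 2742408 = 54.50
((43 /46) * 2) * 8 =344 /23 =14.96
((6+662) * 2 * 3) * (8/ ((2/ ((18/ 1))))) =288576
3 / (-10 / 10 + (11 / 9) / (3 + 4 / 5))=-513 / 116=-4.42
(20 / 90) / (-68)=-1 / 306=-0.00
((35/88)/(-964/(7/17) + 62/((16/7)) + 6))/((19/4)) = -0.00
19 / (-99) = -19 / 99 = -0.19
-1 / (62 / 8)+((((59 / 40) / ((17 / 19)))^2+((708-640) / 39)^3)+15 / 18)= 7416886178249 / 850302273600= 8.72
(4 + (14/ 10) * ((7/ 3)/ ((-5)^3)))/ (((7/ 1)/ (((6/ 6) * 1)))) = 7451/ 13125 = 0.57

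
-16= -16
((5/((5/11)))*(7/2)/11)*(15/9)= 35/6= 5.83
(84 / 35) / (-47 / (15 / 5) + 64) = 36 / 725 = 0.05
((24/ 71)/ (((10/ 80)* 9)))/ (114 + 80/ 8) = 16/ 6603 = 0.00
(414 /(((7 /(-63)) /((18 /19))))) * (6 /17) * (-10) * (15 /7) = 60361200 /2261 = 26696.68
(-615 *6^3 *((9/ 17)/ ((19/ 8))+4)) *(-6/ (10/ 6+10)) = 652297536/ 2261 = 288499.57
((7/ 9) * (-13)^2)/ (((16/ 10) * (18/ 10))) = 29575/ 648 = 45.64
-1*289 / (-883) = 289 / 883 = 0.33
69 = 69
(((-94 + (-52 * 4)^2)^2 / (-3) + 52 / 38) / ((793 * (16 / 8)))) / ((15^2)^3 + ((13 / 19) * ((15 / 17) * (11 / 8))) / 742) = -595537701711344 / 17318774451950985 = -0.03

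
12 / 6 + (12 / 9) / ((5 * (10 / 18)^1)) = 62 / 25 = 2.48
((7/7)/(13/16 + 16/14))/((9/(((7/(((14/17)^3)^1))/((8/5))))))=24565/55188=0.45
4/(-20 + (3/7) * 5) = -28/125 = -0.22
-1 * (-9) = 9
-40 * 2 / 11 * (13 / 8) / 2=-65 / 11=-5.91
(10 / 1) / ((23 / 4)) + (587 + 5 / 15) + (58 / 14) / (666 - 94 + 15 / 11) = 1794502265 / 3046281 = 589.08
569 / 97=5.87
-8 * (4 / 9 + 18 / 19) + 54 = 7330 / 171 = 42.87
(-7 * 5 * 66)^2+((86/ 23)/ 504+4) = 30928058827/ 5796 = 5336104.01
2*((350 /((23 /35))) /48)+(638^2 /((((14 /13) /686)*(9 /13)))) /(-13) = -23854388201 /828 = -28809647.59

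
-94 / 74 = -47 / 37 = -1.27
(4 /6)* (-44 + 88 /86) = -1232 /43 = -28.65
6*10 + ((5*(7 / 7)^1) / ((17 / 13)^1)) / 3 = 3125 / 51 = 61.27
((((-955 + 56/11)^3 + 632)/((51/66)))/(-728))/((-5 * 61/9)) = -44960.47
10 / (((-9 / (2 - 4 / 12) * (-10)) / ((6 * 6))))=20 / 3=6.67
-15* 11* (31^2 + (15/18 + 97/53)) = -16854475/106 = -159004.48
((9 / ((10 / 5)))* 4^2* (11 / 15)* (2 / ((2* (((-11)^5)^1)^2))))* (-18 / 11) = -432 / 129687123005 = -0.00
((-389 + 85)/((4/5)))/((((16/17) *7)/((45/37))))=-70.15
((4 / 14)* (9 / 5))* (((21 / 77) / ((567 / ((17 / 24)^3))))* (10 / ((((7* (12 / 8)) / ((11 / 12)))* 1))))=4913 / 64012032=0.00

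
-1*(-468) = 468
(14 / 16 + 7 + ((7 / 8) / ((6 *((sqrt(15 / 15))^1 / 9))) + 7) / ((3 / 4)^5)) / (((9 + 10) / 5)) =417025 / 36936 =11.29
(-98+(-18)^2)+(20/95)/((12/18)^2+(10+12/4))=519610/2299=226.02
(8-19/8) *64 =360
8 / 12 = 2 / 3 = 0.67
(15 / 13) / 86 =15 / 1118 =0.01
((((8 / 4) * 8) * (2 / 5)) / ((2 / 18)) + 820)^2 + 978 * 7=19425694 / 25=777027.76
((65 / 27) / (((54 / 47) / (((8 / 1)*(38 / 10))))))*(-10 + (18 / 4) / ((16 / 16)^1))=-255398 / 729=-350.34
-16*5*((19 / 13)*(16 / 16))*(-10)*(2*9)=273600 / 13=21046.15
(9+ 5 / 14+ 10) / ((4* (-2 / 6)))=-813 / 56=-14.52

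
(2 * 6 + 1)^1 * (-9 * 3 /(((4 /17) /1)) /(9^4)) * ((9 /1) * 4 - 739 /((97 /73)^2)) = 795468947 /9145548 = 86.98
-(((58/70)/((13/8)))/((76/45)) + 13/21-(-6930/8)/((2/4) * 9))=-2006549/10374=-193.42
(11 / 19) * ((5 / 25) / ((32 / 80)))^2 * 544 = 1496 / 19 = 78.74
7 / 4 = 1.75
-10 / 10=-1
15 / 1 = 15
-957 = -957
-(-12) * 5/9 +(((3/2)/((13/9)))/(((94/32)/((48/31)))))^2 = 7497715892/1076284443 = 6.97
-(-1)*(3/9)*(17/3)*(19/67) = 323/603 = 0.54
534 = 534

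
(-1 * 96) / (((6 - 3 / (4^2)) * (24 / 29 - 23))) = 14848 / 19933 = 0.74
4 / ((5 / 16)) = 12.80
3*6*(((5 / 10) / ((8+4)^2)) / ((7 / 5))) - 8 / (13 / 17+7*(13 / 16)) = -234937 / 196560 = -1.20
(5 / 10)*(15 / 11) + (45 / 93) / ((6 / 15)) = 1.89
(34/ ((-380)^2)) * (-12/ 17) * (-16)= 24/ 9025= 0.00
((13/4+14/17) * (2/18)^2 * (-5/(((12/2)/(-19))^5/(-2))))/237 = -3429397115/5075379648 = -0.68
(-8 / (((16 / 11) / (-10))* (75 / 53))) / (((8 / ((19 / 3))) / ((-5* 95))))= -1052315 / 72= -14615.49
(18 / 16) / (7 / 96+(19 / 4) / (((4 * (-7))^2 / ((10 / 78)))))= 137592 / 9013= 15.27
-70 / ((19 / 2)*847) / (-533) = 20 / 1225367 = 0.00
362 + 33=395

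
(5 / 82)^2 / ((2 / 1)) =25 / 13448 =0.00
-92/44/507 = -23/5577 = -0.00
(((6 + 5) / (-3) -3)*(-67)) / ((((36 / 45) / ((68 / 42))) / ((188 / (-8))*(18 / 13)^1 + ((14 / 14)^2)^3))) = -23349500 / 819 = -28509.77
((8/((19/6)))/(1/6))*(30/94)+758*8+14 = 5431974/893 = 6082.84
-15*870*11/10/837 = -1595/93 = -17.15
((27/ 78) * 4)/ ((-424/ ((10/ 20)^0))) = -9/ 2756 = -0.00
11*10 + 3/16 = 1763/16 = 110.19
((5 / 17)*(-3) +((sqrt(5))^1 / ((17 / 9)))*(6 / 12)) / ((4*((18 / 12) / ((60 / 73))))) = -150 / 1241 +45*sqrt(5) / 1241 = -0.04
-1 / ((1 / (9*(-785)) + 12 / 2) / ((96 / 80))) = -8478 / 42389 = -0.20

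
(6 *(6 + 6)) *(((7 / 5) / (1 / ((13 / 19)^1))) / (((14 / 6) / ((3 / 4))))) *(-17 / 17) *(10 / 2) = -2106 / 19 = -110.84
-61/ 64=-0.95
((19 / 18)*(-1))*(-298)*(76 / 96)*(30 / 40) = 53789 / 288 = 186.77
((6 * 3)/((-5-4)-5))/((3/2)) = -6/7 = -0.86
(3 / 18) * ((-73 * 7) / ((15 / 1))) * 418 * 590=-1400253.56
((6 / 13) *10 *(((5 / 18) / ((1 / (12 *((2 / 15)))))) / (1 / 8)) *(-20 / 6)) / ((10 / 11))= -7040 / 117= -60.17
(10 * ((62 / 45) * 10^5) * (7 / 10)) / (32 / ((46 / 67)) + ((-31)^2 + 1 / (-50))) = 9982000000 / 10428543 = 957.18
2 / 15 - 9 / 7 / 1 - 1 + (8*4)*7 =221.85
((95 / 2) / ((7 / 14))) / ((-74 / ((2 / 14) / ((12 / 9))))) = -285 / 2072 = -0.14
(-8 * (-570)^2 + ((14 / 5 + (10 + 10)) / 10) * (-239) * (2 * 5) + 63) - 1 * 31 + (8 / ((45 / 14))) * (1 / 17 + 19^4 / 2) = -1868466454 / 765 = -2442439.81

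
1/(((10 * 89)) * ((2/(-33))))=-33/1780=-0.02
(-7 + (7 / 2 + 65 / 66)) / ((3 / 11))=-9.22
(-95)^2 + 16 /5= 45141 /5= 9028.20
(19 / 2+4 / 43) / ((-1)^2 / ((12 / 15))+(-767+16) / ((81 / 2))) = -133650 / 240929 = -0.55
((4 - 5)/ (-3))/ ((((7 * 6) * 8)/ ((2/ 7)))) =1/ 3528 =0.00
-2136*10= -21360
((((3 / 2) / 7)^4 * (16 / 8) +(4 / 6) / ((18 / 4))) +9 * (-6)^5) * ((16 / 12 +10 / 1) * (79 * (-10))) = 243719200084375 / 388962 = 626588715.82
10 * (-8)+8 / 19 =-79.58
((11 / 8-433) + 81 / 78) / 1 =-44781 / 104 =-430.59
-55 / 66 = -5 / 6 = -0.83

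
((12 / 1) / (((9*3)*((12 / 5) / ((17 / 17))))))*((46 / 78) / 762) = 115 / 802386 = 0.00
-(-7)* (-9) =-63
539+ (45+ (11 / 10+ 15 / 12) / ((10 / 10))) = 11727 / 20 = 586.35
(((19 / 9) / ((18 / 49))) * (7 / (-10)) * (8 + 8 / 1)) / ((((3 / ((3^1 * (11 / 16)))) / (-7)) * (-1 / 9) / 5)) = -501809 / 36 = -13939.14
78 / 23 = 3.39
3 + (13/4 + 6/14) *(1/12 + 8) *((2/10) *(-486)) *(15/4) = -2427141/224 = -10835.45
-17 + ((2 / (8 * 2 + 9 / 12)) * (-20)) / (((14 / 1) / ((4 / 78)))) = -17.01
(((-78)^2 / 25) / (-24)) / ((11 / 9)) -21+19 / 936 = -7535659 / 257400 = -29.28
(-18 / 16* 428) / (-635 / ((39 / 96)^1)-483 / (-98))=87633 / 283583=0.31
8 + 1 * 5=13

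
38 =38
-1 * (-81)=81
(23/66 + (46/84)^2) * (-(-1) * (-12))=-12581/1617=-7.78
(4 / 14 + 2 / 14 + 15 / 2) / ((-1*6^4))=-37 / 6048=-0.01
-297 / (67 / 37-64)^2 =-45177 / 588289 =-0.08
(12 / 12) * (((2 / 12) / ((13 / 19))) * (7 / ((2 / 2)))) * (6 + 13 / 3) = 4123 / 234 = 17.62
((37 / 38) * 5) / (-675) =-37 / 5130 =-0.01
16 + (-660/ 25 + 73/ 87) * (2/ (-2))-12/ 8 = 34853/ 870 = 40.06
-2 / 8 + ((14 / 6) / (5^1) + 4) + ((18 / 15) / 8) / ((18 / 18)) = 131 / 30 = 4.37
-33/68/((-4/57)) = 1881/272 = 6.92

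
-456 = -456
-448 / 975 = -0.46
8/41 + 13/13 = 49/41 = 1.20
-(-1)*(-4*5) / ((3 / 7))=-46.67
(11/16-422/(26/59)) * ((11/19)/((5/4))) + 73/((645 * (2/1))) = -282403117/637260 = -443.15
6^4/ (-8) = -162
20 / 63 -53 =-3319 / 63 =-52.68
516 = 516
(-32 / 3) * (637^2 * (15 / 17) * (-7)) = 454461280 / 17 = 26733016.47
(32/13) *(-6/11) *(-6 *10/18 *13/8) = 80/11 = 7.27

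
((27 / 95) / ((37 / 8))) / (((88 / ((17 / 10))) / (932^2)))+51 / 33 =199647983 / 193325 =1032.71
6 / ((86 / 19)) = 57 / 43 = 1.33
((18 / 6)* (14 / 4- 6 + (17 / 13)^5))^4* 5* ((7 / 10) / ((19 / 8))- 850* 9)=-27509163498942223849797312704241 / 2888754493781881514697752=-9522845.77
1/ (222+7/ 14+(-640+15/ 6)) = -1/ 415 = -0.00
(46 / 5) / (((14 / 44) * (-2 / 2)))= -1012 / 35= -28.91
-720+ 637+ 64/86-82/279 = -82.55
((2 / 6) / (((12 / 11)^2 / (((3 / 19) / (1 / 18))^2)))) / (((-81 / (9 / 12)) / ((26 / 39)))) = -121 / 8664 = -0.01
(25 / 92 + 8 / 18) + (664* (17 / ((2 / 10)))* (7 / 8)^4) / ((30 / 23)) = 5376607865 / 211968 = 25365.19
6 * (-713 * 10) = -42780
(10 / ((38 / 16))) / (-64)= -5 / 76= -0.07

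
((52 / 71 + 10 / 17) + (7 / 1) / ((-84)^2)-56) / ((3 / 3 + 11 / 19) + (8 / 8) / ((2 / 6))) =-1263970763 / 105849072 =-11.94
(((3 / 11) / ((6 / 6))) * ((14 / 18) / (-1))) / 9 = -7 / 297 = -0.02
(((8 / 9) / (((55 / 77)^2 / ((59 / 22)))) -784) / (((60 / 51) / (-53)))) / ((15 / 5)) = 434470309 / 37125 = 11702.90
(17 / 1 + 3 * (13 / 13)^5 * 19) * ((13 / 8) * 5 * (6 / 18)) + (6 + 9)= 215.42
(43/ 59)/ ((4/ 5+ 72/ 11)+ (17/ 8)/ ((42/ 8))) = 99330/ 1056277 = 0.09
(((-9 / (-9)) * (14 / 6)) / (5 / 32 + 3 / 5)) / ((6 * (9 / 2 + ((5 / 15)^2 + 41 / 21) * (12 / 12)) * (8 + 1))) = 7840 / 900603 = 0.01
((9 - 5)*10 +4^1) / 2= 22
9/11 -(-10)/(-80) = 61/88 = 0.69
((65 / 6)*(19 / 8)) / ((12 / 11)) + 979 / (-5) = -495979 / 2880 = -172.21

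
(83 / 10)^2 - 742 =-67311 / 100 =-673.11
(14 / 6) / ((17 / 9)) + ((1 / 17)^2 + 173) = 50355 / 289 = 174.24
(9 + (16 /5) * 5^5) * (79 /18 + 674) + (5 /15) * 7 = 122219941 /18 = 6789996.72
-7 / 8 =-0.88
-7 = -7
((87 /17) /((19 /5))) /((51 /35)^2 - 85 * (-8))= 532875 /269899123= 0.00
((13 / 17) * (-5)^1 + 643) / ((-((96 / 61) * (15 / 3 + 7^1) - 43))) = 662826 / 25007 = 26.51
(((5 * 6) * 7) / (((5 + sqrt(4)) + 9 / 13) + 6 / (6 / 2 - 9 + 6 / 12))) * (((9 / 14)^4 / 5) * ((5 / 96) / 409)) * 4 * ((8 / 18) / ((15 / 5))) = 173745 / 2118894848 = 0.00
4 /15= 0.27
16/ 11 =1.45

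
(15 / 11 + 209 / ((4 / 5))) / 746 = 11555 / 32824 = 0.35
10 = 10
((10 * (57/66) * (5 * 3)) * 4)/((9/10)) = 19000/33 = 575.76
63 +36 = 99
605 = 605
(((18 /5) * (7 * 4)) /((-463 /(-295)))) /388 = 7434 /44911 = 0.17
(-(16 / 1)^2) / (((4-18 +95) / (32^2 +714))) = -444928 / 81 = -5492.94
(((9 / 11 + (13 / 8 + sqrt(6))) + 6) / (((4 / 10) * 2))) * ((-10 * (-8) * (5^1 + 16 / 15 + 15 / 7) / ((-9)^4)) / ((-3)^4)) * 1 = 17240 * sqrt(6) / 11160261 + 1601165 / 122762871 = 0.02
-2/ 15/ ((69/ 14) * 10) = -14/ 5175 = -0.00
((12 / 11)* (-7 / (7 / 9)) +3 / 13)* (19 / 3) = -8683 / 143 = -60.72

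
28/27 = 1.04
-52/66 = -26/33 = -0.79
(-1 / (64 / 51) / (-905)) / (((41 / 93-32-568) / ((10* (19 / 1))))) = -0.00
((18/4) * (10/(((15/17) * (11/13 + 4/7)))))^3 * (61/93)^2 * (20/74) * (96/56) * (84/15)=440839589628256/8481091197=51979.11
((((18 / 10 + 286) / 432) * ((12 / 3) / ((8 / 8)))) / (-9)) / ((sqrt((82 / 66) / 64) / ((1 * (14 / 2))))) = -14.88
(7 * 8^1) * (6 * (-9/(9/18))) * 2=-12096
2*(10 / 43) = 20 / 43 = 0.47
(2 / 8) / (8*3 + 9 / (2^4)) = 4 / 393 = 0.01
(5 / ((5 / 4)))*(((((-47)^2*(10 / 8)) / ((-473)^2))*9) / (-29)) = -99405 / 6488141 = -0.02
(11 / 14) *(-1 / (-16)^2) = -11 / 3584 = -0.00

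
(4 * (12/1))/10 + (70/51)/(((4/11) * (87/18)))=13757/2465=5.58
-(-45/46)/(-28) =-45/1288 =-0.03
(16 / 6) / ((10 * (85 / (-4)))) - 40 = -51016 / 1275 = -40.01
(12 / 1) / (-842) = -6 / 421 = -0.01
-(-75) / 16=4.69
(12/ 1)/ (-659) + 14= 9214/ 659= 13.98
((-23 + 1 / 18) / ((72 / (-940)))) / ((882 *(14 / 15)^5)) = 43328125 / 90354432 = 0.48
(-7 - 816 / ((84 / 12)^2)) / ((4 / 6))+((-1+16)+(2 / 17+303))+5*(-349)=-2436295 / 1666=-1462.36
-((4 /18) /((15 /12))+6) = -6.18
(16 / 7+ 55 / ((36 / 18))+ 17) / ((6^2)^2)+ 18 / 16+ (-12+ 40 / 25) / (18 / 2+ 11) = 290803 / 453600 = 0.64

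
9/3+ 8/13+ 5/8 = 4.24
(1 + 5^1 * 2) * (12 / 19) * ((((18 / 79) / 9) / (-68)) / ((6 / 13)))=-143 / 25517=-0.01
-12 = -12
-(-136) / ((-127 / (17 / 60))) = -578 / 1905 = -0.30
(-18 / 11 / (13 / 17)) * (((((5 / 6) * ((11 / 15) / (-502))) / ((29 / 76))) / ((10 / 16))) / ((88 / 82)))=52972 / 5204485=0.01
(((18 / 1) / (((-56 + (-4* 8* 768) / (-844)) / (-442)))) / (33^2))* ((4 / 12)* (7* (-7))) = -2284919 / 514734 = -4.44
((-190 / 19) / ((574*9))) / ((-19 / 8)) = 40 / 49077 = 0.00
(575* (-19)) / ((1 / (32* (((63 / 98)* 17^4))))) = -131395237200 / 7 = -18770748171.43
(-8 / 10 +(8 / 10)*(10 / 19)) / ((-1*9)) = 4 / 95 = 0.04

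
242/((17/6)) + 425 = 8677/17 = 510.41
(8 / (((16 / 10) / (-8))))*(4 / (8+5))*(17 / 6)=-1360 / 39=-34.87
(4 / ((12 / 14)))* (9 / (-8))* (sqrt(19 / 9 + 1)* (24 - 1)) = -161* sqrt(7) / 2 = -212.98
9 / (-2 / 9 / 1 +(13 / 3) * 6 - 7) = 81 / 169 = 0.48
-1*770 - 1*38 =-808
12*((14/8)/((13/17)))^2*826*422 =3702096069/169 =21905893.90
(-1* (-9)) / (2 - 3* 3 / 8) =72 / 7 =10.29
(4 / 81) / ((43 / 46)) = 184 / 3483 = 0.05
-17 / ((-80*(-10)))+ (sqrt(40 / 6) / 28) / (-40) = -17 / 800 - sqrt(15) / 1680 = -0.02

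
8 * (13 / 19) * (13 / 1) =1352 / 19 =71.16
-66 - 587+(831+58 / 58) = 179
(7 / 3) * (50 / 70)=5 / 3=1.67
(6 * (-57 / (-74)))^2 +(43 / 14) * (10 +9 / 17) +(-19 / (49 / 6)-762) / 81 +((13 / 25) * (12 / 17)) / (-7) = 44.21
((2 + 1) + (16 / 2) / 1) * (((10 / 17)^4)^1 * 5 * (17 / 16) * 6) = 206250 / 4913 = 41.98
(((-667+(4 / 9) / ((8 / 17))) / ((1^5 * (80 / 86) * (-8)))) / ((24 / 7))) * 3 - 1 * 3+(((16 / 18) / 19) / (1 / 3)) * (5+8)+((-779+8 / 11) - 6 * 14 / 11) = -708.77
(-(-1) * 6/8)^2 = 9/16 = 0.56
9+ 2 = 11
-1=-1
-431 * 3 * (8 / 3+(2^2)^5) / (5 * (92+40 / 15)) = -199122 / 71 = -2804.54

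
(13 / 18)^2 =169 / 324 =0.52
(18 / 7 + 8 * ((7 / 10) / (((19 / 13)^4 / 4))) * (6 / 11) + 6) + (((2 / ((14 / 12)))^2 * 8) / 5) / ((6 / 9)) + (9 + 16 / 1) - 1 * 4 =39.30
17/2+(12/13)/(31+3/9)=10423/1222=8.53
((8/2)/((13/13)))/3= 4/3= 1.33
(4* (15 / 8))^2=225 / 4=56.25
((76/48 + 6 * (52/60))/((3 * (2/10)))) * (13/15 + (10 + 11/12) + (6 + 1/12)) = 27269/135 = 201.99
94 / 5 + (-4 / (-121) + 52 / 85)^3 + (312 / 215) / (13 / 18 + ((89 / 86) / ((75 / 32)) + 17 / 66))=3306110503613878306 / 164572430060941375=20.09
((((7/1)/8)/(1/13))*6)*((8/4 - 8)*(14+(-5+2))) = -9009/2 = -4504.50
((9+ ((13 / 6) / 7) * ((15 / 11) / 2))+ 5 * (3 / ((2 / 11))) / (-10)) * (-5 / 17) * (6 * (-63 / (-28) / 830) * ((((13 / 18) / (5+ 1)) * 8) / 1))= -481 / 108647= -0.00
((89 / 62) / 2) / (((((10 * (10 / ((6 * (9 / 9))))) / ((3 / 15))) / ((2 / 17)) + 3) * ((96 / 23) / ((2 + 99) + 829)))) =30705 / 136576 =0.22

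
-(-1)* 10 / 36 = 0.28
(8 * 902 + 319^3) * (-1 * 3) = -97406925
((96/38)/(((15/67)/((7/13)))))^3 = 422550360064/1883652875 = 224.32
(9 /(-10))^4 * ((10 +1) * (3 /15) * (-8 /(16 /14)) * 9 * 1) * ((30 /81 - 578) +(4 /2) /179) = 47010770037 /895000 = 52526.00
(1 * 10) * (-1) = -10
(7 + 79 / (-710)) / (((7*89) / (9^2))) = 396171 / 442330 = 0.90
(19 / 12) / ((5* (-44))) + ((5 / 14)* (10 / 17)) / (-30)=-1487 / 104720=-0.01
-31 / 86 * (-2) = 31 / 43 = 0.72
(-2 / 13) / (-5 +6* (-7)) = 2 / 611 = 0.00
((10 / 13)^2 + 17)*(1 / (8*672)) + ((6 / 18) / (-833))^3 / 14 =0.00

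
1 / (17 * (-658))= -0.00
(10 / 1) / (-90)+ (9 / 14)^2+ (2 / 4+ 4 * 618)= 4362023 / 1764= 2472.80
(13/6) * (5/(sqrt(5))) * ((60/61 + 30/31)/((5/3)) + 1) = 53365 * sqrt(5)/11346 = 10.52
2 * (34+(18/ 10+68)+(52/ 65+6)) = 1106/ 5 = 221.20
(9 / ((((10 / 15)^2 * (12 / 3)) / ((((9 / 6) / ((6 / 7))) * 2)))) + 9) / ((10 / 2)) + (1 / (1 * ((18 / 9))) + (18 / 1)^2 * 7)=2273.84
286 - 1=285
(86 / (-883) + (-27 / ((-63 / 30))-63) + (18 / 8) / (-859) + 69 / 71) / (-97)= 74295409915 / 146265527492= 0.51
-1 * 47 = -47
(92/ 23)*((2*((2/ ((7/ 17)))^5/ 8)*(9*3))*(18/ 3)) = 7360538688/ 16807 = 437944.83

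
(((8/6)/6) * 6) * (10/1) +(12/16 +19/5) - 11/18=3109/180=17.27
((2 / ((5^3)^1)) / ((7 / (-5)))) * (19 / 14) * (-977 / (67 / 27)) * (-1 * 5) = -501201 / 16415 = -30.53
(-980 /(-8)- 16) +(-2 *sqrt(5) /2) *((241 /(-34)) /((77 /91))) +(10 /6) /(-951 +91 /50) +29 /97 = 3133 *sqrt(5) /374 +2949860563 /27621138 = 125.53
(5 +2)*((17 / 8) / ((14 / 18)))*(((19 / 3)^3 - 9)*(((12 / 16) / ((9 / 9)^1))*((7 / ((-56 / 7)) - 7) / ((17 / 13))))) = -677313 / 32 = -21166.03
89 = 89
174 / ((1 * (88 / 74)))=3219 / 22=146.32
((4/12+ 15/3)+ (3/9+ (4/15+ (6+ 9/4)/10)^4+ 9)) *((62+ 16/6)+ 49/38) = 25081729225999/23639040000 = 1061.03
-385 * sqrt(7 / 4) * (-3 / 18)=385 * sqrt(7) / 12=84.88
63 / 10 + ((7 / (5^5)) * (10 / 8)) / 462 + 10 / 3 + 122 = 21719501 / 165000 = 131.63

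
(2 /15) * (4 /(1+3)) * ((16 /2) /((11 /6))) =32 /55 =0.58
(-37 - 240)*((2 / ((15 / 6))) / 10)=-22.16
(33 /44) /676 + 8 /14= 10837 /18928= 0.57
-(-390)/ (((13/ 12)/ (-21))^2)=1905120/ 13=146547.69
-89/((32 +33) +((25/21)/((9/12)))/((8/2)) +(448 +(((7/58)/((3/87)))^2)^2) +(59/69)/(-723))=-165757872/1235656291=-0.13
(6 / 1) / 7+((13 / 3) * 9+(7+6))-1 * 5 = 335 / 7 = 47.86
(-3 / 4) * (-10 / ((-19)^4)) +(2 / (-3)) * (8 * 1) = -4170227 / 781926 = -5.33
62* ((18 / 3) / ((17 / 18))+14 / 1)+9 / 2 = 1266.38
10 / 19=0.53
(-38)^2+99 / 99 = 1445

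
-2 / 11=-0.18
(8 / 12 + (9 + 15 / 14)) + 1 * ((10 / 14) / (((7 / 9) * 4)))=6449 / 588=10.97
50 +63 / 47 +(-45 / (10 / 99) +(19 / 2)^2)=-57135 / 188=-303.91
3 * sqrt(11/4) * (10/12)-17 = -17 + 5 * sqrt(11)/4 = -12.85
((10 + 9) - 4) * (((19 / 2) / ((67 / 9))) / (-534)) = -855 / 23852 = -0.04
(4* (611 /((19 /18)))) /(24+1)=43992 /475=92.61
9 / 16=0.56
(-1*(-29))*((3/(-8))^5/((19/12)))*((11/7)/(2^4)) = -232551/17432576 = -0.01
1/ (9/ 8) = 8/ 9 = 0.89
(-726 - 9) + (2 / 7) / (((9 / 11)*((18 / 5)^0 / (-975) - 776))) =-11678143585 / 15888621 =-735.00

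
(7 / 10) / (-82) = -7 / 820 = -0.01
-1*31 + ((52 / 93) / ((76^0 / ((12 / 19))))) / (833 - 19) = -7431309 / 239723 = -31.00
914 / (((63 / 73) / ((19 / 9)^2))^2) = 634755276626 / 26040609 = 24375.59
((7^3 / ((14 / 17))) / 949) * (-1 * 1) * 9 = -7497 / 1898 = -3.95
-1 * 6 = -6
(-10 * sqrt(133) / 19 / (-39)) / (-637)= -10 * sqrt(133) / 472017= -0.00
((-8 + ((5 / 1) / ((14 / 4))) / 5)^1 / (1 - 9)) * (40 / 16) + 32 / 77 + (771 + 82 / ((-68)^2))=68881405 / 89012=773.84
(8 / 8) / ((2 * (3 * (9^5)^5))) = 1 / 4307387926151115532621494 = 0.00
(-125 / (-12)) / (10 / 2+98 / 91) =1625 / 948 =1.71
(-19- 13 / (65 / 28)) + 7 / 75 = -1838 / 75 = -24.51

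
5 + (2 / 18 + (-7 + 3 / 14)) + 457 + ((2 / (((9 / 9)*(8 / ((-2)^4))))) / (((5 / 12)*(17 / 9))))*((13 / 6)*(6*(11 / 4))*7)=18498143 / 10710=1727.18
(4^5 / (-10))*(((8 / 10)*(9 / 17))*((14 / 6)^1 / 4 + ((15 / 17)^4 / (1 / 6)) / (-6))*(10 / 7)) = 1.41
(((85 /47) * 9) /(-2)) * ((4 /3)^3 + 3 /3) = -7735 /282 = -27.43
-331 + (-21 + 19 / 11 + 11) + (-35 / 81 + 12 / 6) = -300895 / 891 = -337.70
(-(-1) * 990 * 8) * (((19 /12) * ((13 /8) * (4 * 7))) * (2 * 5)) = 5705700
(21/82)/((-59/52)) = -546/2419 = -0.23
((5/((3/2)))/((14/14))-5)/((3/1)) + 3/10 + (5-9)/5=-19/18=-1.06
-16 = -16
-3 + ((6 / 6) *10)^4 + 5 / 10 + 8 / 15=299941 / 30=9998.03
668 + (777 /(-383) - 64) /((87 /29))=742243 /1149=645.99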